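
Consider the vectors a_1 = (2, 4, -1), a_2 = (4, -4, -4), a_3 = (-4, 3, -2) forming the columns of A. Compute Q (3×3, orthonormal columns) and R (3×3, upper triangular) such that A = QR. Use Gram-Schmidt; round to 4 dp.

q_1 = a_1/‖a_1‖ = (2, 4, -1)/4.5826 = (0.4364, 0.8729, -0.2182).
r_{12} = q_1·a_2 = -0.8729.
u_2 = a_2 + 0.8729·q_1 = (4.3810, -3.2381, -4.1905).
‖u_2‖ = 6.8730, so q_2 = (0.6374, -0.4711, -0.6097).
r_{13} = q_1·a_3 = 1.3093; r_{23} = q_2·a_3 = -2.7437.
u_3 = a_3 − 1.3093·q_1 + 2.7437·q_2 = (-2.8226, 0.5645, -3.3871).
‖u_3‖ = 4.4450, so q_3 = (-0.6350, 0.1270, -0.7620).

Q = [[0.4364, 0.6374, -0.6350], [0.8729, -0.4711, 0.1270], [-0.2182, -0.6097, -0.7620]], R = [[4.5826, -0.8729, 1.3093], [0.0000, 6.8730, -2.7437], [0.0000, 0.0000, 4.4450]]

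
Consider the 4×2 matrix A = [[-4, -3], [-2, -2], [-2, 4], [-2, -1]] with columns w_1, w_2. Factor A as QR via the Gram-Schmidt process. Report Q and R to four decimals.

w_1 = (-4, -2, -2, -2); ‖w_1‖ = 5.2915, so e_1 = (-0.7559, -0.3780, -0.3780, -0.3780).
e_1·w_2 = (-0.7559)·(-3) + (-0.3780)·(-2) + (-0.3780)·4 + (-0.3780)·(-1) = 1.8898.
u_2 = w_2 − 1.8898·e_1 = (-1.5714, -1.2857, 4.7143, -0.2857).
‖u_2‖ = 5.1409, so e_2 = (-0.3057, -0.2501, 0.9170, -0.0556).

Q = [[-0.7559, -0.3057], [-0.3780, -0.2501], [-0.3780, 0.9170], [-0.3780, -0.0556]], R = [[5.2915, 1.8898], [0.0000, 5.1409]]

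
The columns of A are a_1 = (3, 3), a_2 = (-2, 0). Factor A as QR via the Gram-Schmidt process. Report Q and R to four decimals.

Q = [[0.7071, -0.7071], [0.7071, 0.7071]], R = [[4.2426, -1.4142], [0.0000, 1.4142]]

a_1 = (3, 3); ‖a_1‖ = 4.2426, so q_1 = (0.7071, 0.7071).
q_1·a_2 = 0.7071·(-2) + 0.7071·0 = -1.4142.
u_2 = a_2 + 1.4142·q_1 = (-1.0000, 1.0000).
‖u_2‖ = 1.4142, so q_2 = (-0.7071, 0.7071).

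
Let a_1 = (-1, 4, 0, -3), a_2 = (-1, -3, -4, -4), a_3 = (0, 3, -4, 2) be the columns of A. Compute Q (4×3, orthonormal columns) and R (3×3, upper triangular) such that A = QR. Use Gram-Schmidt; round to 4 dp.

a_1 = (-1, 4, 0, -3); ‖a_1‖ = 5.0990, so e_1 = (-0.1961, 0.7845, 0.0000, -0.5883).
e_1·a_2 = (-0.1961)·(-1) + 0.7845·(-3) + 0.0000·(-4) + (-0.5883)·(-4) = 0.1961.
u_2 = a_2 − 0.1961·e_1 = (-0.9615, -3.1538, -4.0000, -3.8846).
‖u_2‖ = 6.4778, so e_2 = (-0.1484, -0.4869, -0.6175, -0.5997).
e_1·a_3 = (-0.1961)·0 + 0.7845·3 + 0.0000·(-4) + (-0.5883)·2 = 1.1767; e_2·a_3 = (-0.1484)·0 + (-0.4869)·3 + (-0.6175)·(-4) + (-0.5997)·2 = -0.1900.
u_3 = a_3 − 1.1767·e_1 + 0.1900·e_2 = (0.2026, 1.9844, -4.1173, 2.5784).
‖u_3‖ = 5.2516, so e_3 = (0.0386, 0.3779, -0.7840, 0.4910).

Q = [[-0.1961, -0.1484, 0.0386], [0.7845, -0.4869, 0.3779], [0.0000, -0.6175, -0.7840], [-0.5883, -0.5997, 0.4910]], R = [[5.0990, 0.1961, 1.1767], [0.0000, 6.4778, -0.1900], [0.0000, 0.0000, 5.2516]]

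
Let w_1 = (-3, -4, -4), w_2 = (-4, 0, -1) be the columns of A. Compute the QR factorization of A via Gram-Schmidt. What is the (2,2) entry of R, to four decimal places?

r_{22} = 3.2796

w_1 = (-3, -4, -4); ‖w_1‖ = 6.4031, so q_1 = (-0.4685, -0.6247, -0.6247).
q_1·w_2 = (-0.4685)·(-4) + (-0.6247)·0 + (-0.6247)·(-1) = 2.4988.
u_2 = w_2 − 2.4988·q_1 = (-2.8293, 1.5610, 0.5610).
r_{22} = ‖u_2‖ = 3.2796.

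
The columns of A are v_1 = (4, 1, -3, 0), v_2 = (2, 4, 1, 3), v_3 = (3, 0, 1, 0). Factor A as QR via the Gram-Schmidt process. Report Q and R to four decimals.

Q = [[0.7845, 0.1187, 0.6070], [0.1961, 0.7047, -0.3476], [-0.5883, 0.3931, 0.6935], [0.0000, 0.5786, -0.1724]], R = [[5.0990, 1.7650, 1.7650], [0.0000, 5.1850, 0.7492], [0.0000, 0.0000, 2.5146]]

v_1 = (4, 1, -3, 0); ‖v_1‖ = 5.0990, so q_1 = (0.7845, 0.1961, -0.5883, 0.0000).
q_1·v_2 = 0.7845·2 + 0.1961·4 + (-0.5883)·1 + 0.0000·3 = 1.7650.
u_2 = v_2 − 1.7650·q_1 = (0.6154, 3.6538, 2.0385, 3.0000).
‖u_2‖ = 5.1850, so q_2 = (0.1187, 0.7047, 0.3931, 0.5786).
q_1·v_3 = 0.7845·3 + 0.1961·0 + (-0.5883)·1 + 0.0000·0 = 1.7650; q_2·v_3 = 0.1187·3 + 0.7047·0 + 0.3931·1 + 0.5786·0 = 0.7492.
u_3 = v_3 − 1.7650·q_1 − 0.7492·q_2 = (1.5265, -0.8741, 1.7439, -0.4335).
‖u_3‖ = 2.5146, so q_3 = (0.6070, -0.3476, 0.6935, -0.1724).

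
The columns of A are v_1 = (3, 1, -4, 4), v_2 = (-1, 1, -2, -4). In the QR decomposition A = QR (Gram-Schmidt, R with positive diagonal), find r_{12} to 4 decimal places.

v_1 = (3, 1, -4, 4); ‖v_1‖ = 6.4807, so e_1 = (0.4629, 0.1543, -0.6172, 0.6172).
r_{12} = e_1·v_2 = -1.5430.

r_{12} = -1.5430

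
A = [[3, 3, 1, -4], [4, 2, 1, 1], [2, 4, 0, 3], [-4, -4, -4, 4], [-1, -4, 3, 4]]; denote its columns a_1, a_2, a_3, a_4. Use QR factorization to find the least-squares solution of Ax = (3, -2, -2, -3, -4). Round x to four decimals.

a_1 = (3, 4, 2, -4, -1); ‖a_1‖ = 6.7823, so q_1 = (0.4423, 0.5898, 0.2949, -0.5898, -0.1474).
q_1·a_2 = 0.4423·3 + 0.5898·2 + 0.2949·4 + (-0.5898)·(-4) + (-0.1474)·(-4) = 6.6349.
u_2 = a_2 − 6.6349·q_1 = (0.0652, -1.9130, 2.0435, -0.0870, -3.0217).
‖u_2‖ = 4.1205, so q_2 = (0.0158, -0.4643, 0.4959, -0.0211, -0.7333).
q_1·a_3 = 0.4423·1 + 0.5898·1 + 0.2949·0 + (-0.5898)·(-4) + (-0.1474)·3 = 2.9488; q_2·a_3 = 0.0158·1 + (-0.4643)·1 + 0.4959·0 + (-0.0211)·(-4) + (-0.7333)·3 = -2.5641.
u_3 = a_3 − 2.9488·q_1 + 2.5641·q_2 = (-0.2638, -1.9296, 0.4020, -2.3150, 1.5544).
‖u_3‖ = 3.4249, so q_3 = (-0.0770, -0.5634, 0.1174, -0.6759, 0.4539).
q_1·a_4 = 0.4423·(-4) + 0.5898·1 + 0.2949·3 + (-0.5898)·4 + (-0.1474)·4 = -3.2437; q_2·a_4 = 0.0158·(-4) + (-0.4643)·1 + 0.4959·3 + (-0.0211)·4 + (-0.7333)·4 = -2.0576; q_3·a_4 = (-0.0770)·(-4) + (-0.5634)·1 + 0.1174·3 + (-0.6759)·4 + 0.4539·4 = -0.7915.
u_4 = a_4 + 3.2437·q_1 + 2.0576·q_2 + 0.7915·q_3 = (-2.5936, 1.5118, 5.0699, 1.5086, 2.3720).
‖u_4‖ = 6.5283, so q_4 = (-0.3973, 0.2316, 0.7766, 0.2311, 0.3633).
Qᵀb = (1.9167, 2.9809, 0.8733, -5.3549).
Back-substitute: x_4 = -5.3549/6.5283 = -0.8203.
x_3 = (0.8733 + 0.7915·(-0.8203))/3.4249 = 0.0654.
x_2 = (2.9809 + 2.5641·0.0654 + 2.0576·(-0.8203))/4.1205 = 0.3545.
x_1 = (1.9167 − 6.6349·0.3545 − 2.9488·0.0654 + 3.2437·(-0.8203))/6.7823 = -0.4850.

x = (-0.4850, 0.3545, 0.0654, -0.8203)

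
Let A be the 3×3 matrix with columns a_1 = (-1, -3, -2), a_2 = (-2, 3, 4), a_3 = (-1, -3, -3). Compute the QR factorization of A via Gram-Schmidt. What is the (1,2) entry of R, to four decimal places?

r_{12} = -4.0089

a_1 = (-1, -3, -2); ‖a_1‖ = 3.7417, so q_1 = (-0.2673, -0.8018, -0.5345).
r_{12} = q_1·a_2 = -4.0089.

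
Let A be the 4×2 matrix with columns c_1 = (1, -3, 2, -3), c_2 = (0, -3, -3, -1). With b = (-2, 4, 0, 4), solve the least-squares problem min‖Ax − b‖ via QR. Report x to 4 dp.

x = (-0.9925, -0.5287)

c_1 = (1, -3, 2, -3); ‖c_1‖ = 4.7958, so e_1 = (0.2085, -0.6255, 0.4170, -0.6255).
e_1·c_2 = 0.2085·0 + (-0.6255)·(-3) + 0.4170·(-3) + (-0.6255)·(-1) = 1.2511.
u_2 = c_2 − 1.2511·e_1 = (-0.2609, -2.2174, -3.5217, -0.2174).
‖u_2‖ = 4.1755, so e_2 = (-0.0625, -0.5310, -0.8434, -0.0521).
Qᵀb = (-5.4214, -2.2075).
Back-substitute: x_2 = -2.2075/4.1755 = -0.5287.
x_1 = (-5.4214 − 1.2511·(-0.5287))/4.7958 = -0.9925.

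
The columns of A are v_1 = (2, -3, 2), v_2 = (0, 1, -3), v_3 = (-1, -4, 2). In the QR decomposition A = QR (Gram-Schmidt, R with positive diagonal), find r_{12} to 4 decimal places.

e_1 = v_1/‖v_1‖ = (2, -3, 2)/4.1231 = (0.4851, -0.7276, 0.4851).
r_{12} = e_1·v_2 = -2.1828.

r_{12} = -2.1828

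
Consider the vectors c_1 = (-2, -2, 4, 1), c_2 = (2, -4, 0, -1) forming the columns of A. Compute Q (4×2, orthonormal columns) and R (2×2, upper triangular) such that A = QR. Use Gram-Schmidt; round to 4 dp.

Q = [[-0.4000, 0.4931], [-0.4000, -0.8276], [0.8000, -0.1057], [0.2000, -0.2465]], R = [[5.0000, 0.6000], [0.0000, 4.5431]]

c_1 = (-2, -2, 4, 1); ‖c_1‖ = 5.0000, so e_1 = (-0.4000, -0.4000, 0.8000, 0.2000).
e_1·c_2 = (-0.4000)·2 + (-0.4000)·(-4) + 0.8000·0 + 0.2000·(-1) = 0.6000.
u_2 = c_2 − 0.6000·e_1 = (2.2400, -3.7600, -0.4800, -1.1200).
‖u_2‖ = 4.5431, so e_2 = (0.4931, -0.8276, -0.1057, -0.2465).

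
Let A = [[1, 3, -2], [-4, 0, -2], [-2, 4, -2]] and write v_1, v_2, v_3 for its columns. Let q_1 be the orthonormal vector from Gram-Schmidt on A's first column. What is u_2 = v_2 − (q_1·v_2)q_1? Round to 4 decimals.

u_2 = (3.2381, -0.9524, 3.5238)

v_1 = (1, -4, -2); ‖v_1‖ = 4.5826, so q_1 = (0.2182, -0.8729, -0.4364).
q_1·v_2 = 0.2182·3 + (-0.8729)·0 + (-0.4364)·4 = -1.0911.
u_2 = v_2 + 1.0911·q_1 = (3.2381, -0.9524, 3.5238).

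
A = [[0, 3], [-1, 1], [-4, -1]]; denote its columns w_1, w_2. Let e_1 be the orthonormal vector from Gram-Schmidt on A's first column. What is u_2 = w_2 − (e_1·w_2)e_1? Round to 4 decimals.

u_2 = (3.0000, 1.1765, -0.2941)

w_1 = (0, -1, -4); ‖w_1‖ = 4.1231, so e_1 = (0.0000, -0.2425, -0.9701).
e_1·w_2 = 0.0000·3 + (-0.2425)·1 + (-0.9701)·(-1) = 0.7276.
u_2 = w_2 − 0.7276·e_1 = (3.0000, 1.1765, -0.2941).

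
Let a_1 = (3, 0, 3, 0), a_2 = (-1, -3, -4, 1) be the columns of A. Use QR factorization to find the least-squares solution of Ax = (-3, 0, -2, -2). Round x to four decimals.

x = (-1.0345, -0.2414)

e_1 = a_1/‖a_1‖ = (3, 0, 3, 0)/4.2426 = (0.7071, 0.0000, 0.7071, 0.0000).
r_{12} = e_1·a_2 = -3.5355.
u_2 = a_2 + 3.5355·e_1 = (1.5000, -3.0000, -1.5000, 1.0000).
‖u_2‖ = 3.8079, so e_2 = (0.3939, -0.7878, -0.3939, 0.2626).
Qᵀb = (-3.5355, -0.9191).
Back-substitute: x_2 = -0.9191/3.8079 = -0.2414.
x_1 = (-3.5355 + 3.5355·(-0.2414))/4.2426 = -1.0345.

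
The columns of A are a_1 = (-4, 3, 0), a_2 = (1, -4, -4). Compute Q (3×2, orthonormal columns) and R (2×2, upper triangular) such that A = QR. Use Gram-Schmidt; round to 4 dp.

a_1 = (-4, 3, 0); ‖a_1‖ = 5.0000, so e_1 = (-0.8000, 0.6000, 0.0000).
e_1·a_2 = (-0.8000)·1 + 0.6000·(-4) + 0.0000·(-4) = -3.2000.
u_2 = a_2 + 3.2000·e_1 = (-1.5600, -2.0800, -4.0000).
‖u_2‖ = 4.7707, so e_2 = (-0.3270, -0.4360, -0.8384).

Q = [[-0.8000, -0.3270], [0.6000, -0.4360], [0.0000, -0.8384]], R = [[5.0000, -3.2000], [0.0000, 4.7707]]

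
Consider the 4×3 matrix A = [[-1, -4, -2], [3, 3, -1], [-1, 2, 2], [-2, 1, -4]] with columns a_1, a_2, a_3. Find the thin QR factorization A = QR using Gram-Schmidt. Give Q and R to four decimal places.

Q = [[-0.2582, -0.6855, -0.2888], [0.7746, 0.2419, -0.4358], [-0.2582, 0.5242, 0.4408], [-0.5164, 0.4436, -0.7296]], R = [[3.8730, 2.3238, 1.2910], [0.0000, 4.9598, 0.4032], [0.0000, 0.0000, 4.8136]]

q_1 = a_1/‖a_1‖ = (-1, 3, -1, -2)/3.8730 = (-0.2582, 0.7746, -0.2582, -0.5164).
r_{12} = q_1·a_2 = 2.3238.
u_2 = a_2 − 2.3238·q_1 = (-3.4000, 1.2000, 2.6000, 2.2000).
‖u_2‖ = 4.9598, so q_2 = (-0.6855, 0.2419, 0.5242, 0.4436).
r_{13} = q_1·a_3 = 1.2910; r_{23} = q_2·a_3 = 0.4032.
u_3 = a_3 − 1.2910·q_1 − 0.4032·q_2 = (-1.3902, -2.0976, 2.1220, -3.5122).
‖u_3‖ = 4.8136, so q_3 = (-0.2888, -0.4358, 0.4408, -0.7296).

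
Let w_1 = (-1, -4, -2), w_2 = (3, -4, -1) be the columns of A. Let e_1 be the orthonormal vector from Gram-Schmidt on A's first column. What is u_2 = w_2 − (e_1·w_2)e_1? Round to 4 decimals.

u_2 = (3.7143, -1.1429, 0.4286)

w_1 = (-1, -4, -2); ‖w_1‖ = 4.5826, so e_1 = (-0.2182, -0.8729, -0.4364).
e_1·w_2 = (-0.2182)·3 + (-0.8729)·(-4) + (-0.4364)·(-1) = 3.2733.
u_2 = w_2 − 3.2733·e_1 = (3.7143, -1.1429, 0.4286).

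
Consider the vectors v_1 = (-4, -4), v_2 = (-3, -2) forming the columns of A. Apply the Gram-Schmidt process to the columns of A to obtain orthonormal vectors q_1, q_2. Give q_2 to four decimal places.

v_1 = (-4, -4); ‖v_1‖ = 5.6569, so q_1 = (-0.7071, -0.7071).
q_1·v_2 = (-0.7071)·(-3) + (-0.7071)·(-2) = 3.5355.
u_2 = v_2 − 3.5355·q_1 = (-0.5000, 0.5000).
‖u_2‖ = 0.7071, so q_2 = (-0.7071, 0.7071).

q_2 = (-0.7071, 0.7071)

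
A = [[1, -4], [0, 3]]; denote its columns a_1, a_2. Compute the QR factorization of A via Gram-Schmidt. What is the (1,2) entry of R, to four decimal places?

q_1 = a_1/‖a_1‖ = (1, 0)/1.0000 = (1.0000, 0.0000).
r_{12} = q_1·a_2 = -4.0000.

r_{12} = -4.0000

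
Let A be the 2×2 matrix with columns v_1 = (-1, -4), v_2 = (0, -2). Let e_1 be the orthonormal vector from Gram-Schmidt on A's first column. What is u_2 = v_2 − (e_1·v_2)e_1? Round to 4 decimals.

v_1 = (-1, -4); ‖v_1‖ = 4.1231, so e_1 = (-0.2425, -0.9701).
e_1·v_2 = (-0.2425)·0 + (-0.9701)·(-2) = 1.9403.
u_2 = v_2 − 1.9403·e_1 = (0.4706, -0.1176).

u_2 = (0.4706, -0.1176)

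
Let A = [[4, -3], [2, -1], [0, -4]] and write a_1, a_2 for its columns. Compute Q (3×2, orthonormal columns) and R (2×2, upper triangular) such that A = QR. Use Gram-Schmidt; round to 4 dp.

a_1 = (4, 2, 0); ‖a_1‖ = 4.4721, so e_1 = (0.8944, 0.4472, 0.0000).
e_1·a_2 = 0.8944·(-3) + 0.4472·(-1) + 0.0000·(-4) = -3.1305.
u_2 = a_2 + 3.1305·e_1 = (-0.2000, 0.4000, -4.0000).
‖u_2‖ = 4.0249, so e_2 = (-0.0497, 0.0994, -0.9938).

Q = [[0.8944, -0.0497], [0.4472, 0.0994], [0.0000, -0.9938]], R = [[4.4721, -3.1305], [0.0000, 4.0249]]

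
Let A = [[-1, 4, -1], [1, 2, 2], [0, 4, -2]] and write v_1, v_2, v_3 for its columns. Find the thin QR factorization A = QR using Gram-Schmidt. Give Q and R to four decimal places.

v_1 = (-1, 1, 0); ‖v_1‖ = 1.4142, so e_1 = (-0.7071, 0.7071, 0.0000).
e_1·v_2 = (-0.7071)·4 + 0.7071·2 + 0.0000·4 = -1.4142.
u_2 = v_2 + 1.4142·e_1 = (3.0000, 3.0000, 4.0000).
‖u_2‖ = 5.8310, so e_2 = (0.5145, 0.5145, 0.6860).
e_1·v_3 = (-0.7071)·(-1) + 0.7071·2 + 0.0000·(-2) = 2.1213; e_2·v_3 = 0.5145·(-1) + 0.5145·2 + 0.6860·(-2) = -0.8575.
u_3 = v_3 − 2.1213·e_1 + 0.8575·e_2 = (0.9412, 0.9412, -1.4118).
‖u_3‖ = 1.9403, so e_3 = (0.4851, 0.4851, -0.7276).

Q = [[-0.7071, 0.5145, 0.4851], [0.7071, 0.5145, 0.4851], [0.0000, 0.6860, -0.7276]], R = [[1.4142, -1.4142, 2.1213], [0.0000, 5.8310, -0.8575], [0.0000, 0.0000, 1.9403]]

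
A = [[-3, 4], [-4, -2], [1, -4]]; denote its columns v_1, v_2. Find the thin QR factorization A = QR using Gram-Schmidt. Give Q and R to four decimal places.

Q = [[-0.5883, 0.5313], [-0.7845, -0.5579], [0.1961, -0.6376]], R = [[5.0990, -1.5689], [0.0000, 5.7912]]

v_1 = (-3, -4, 1); ‖v_1‖ = 5.0990, so e_1 = (-0.5883, -0.7845, 0.1961).
e_1·v_2 = (-0.5883)·4 + (-0.7845)·(-2) + 0.1961·(-4) = -1.5689.
u_2 = v_2 + 1.5689·e_1 = (3.0769, -3.2308, -3.6923).
‖u_2‖ = 5.7912, so e_2 = (0.5313, -0.5579, -0.6376).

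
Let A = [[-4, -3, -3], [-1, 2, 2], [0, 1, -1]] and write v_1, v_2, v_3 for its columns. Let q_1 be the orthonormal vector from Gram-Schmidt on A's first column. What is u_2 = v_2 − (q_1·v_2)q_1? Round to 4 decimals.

u_2 = (-0.6471, 2.5882, 1.0000)

q_1 = v_1/‖v_1‖ = (-4, -1, 0)/4.1231 = (-0.9701, -0.2425, 0.0000).
r_{12} = q_1·v_2 = 2.4254.
u_2 = v_2 − 2.4254·q_1 = (-0.6471, 2.5882, 1.0000).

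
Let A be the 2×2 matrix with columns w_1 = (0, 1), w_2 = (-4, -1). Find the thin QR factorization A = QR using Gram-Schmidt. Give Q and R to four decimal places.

Q = [[0.0000, -1.0000], [1.0000, 0.0000]], R = [[1.0000, -1.0000], [0.0000, 4.0000]]

q_1 = w_1/‖w_1‖ = (0, 1)/1.0000 = (0.0000, 1.0000).
r_{12} = q_1·w_2 = -1.0000.
u_2 = w_2 + 1.0000·q_1 = (-4.0000, 0.0000).
‖u_2‖ = 4.0000, so q_2 = (-1.0000, 0.0000).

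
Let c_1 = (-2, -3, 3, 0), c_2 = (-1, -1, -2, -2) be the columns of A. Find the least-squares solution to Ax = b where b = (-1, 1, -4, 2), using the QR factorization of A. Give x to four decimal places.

c_1 = (-2, -3, 3, 0); ‖c_1‖ = 4.6904, so q_1 = (-0.4264, -0.6396, 0.6396, 0.0000).
q_1·c_2 = (-0.4264)·(-1) + (-0.6396)·(-1) + 0.6396·(-2) + 0.0000·(-2) = -0.2132.
u_2 = c_2 + 0.2132·q_1 = (-1.0909, -1.1364, -1.8636, -2.0000).
‖u_2‖ = 3.1551, so q_2 = (-0.3458, -0.3602, -0.5907, -0.6339).
Qᵀb = (-2.7716, 1.0805).
Back-substitute: x_2 = 1.0805/3.1551 = 0.3425.
x_1 = (-2.7716 + 0.2132·0.3425)/4.6904 = -0.5753.

x = (-0.5753, 0.3425)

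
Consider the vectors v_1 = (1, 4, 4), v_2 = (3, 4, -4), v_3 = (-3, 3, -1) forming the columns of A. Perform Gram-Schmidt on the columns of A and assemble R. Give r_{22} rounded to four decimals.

r_{22} = 6.3818

v_1 = (1, 4, 4); ‖v_1‖ = 5.7446, so e_1 = (0.1741, 0.6963, 0.6963).
e_1·v_2 = 0.1741·3 + 0.6963·4 + 0.6963·(-4) = 0.5222.
u_2 = v_2 − 0.5222·e_1 = (2.9091, 3.6364, -4.3636).
r_{22} = ‖u_2‖ = 6.3818.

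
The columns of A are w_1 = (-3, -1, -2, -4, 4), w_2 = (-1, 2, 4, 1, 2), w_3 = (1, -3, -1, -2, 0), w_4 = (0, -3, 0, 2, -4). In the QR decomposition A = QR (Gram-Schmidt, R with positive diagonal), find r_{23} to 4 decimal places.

w_1 = (-3, -1, -2, -4, 4); ‖w_1‖ = 6.7823, so e_1 = (-0.4423, -0.1474, -0.2949, -0.5898, 0.5898).
e_1·w_2 = (-0.4423)·(-1) + (-0.1474)·2 + (-0.2949)·4 + (-0.5898)·1 + 0.5898·2 = -0.4423.
u_2 = w_2 + 0.4423·e_1 = (-1.1957, 1.9348, 3.8696, 0.7391, 2.2609).
‖u_2‖ = 5.0798, so e_2 = (-0.2354, 0.3809, 0.7618, 0.1455, 0.4451).
r_{23} = e_2·w_3 = -2.4308.

r_{23} = -2.4308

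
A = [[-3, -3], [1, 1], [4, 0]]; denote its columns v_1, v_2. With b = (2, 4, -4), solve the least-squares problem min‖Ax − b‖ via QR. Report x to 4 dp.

v_1 = (-3, 1, 4); ‖v_1‖ = 5.0990, so e_1 = (-0.5883, 0.1961, 0.7845).
e_1·v_2 = (-0.5883)·(-3) + 0.1961·1 + 0.7845·0 = 1.9612.
u_2 = v_2 − 1.9612·e_1 = (-1.8462, 0.6154, -1.5385).
‖u_2‖ = 2.4807, so e_2 = (-0.7442, 0.2481, -0.6202).
Qᵀb = (-3.5301, 1.9846).
Back-substitute: x_2 = 1.9846/2.4807 = 0.8000.
x_1 = (-3.5301 − 1.9612·0.8000)/5.0990 = -1.0000.

x = (-1.0000, 0.8000)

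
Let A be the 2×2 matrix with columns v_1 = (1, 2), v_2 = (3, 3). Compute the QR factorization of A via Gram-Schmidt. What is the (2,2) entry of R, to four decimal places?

v_1 = (1, 2); ‖v_1‖ = 2.2361, so e_1 = (0.4472, 0.8944).
e_1·v_2 = 0.4472·3 + 0.8944·3 = 4.0249.
u_2 = v_2 − 4.0249·e_1 = (1.2000, -0.6000).
r_{22} = ‖u_2‖ = 1.3416.

r_{22} = 1.3416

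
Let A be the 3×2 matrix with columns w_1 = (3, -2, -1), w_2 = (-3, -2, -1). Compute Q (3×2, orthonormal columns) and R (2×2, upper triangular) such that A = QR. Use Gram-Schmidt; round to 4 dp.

Q = [[0.8018, -0.5976], [-0.5345, -0.7171], [-0.2673, -0.3586]], R = [[3.7417, -1.0690], [0.0000, 3.5857]]

w_1 = (3, -2, -1); ‖w_1‖ = 3.7417, so q_1 = (0.8018, -0.5345, -0.2673).
q_1·w_2 = 0.8018·(-3) + (-0.5345)·(-2) + (-0.2673)·(-1) = -1.0690.
u_2 = w_2 + 1.0690·q_1 = (-2.1429, -2.5714, -1.2857).
‖u_2‖ = 3.5857, so q_2 = (-0.5976, -0.7171, -0.3586).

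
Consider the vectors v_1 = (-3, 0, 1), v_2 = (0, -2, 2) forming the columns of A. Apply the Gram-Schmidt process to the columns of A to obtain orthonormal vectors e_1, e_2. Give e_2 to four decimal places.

e_2 = (0.2176, -0.7255, 0.6529)

e_1 = v_1/‖v_1‖ = (-3, 0, 1)/3.1623 = (-0.9487, 0.0000, 0.3162).
r_{12} = e_1·v_2 = 0.6325.
u_2 = v_2 − 0.6325·e_1 = (0.6000, -2.0000, 1.8000).
‖u_2‖ = 2.7568, so e_2 = (0.2176, -0.7255, 0.6529).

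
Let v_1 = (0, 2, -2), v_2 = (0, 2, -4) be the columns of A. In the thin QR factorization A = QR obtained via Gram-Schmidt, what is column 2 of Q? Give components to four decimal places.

v_1 = (0, 2, -2); ‖v_1‖ = 2.8284, so e_1 = (0.0000, 0.7071, -0.7071).
e_1·v_2 = 0.0000·0 + 0.7071·2 + (-0.7071)·(-4) = 4.2426.
u_2 = v_2 − 4.2426·e_1 = (0.0000, -1.0000, -1.0000).
‖u_2‖ = 1.4142, so e_2 = (0.0000, -0.7071, -0.7071).

e_2 = (0.0000, -0.7071, -0.7071)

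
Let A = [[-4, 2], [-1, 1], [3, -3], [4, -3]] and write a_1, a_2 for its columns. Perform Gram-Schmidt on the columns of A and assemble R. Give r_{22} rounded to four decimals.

r_{22} = 1.2536

e_1 = a_1/‖a_1‖ = (-4, -1, 3, 4)/6.4807 = (-0.6172, -0.1543, 0.4629, 0.6172).
r_{12} = e_1·a_2 = -4.6291.
u_2 = a_2 + 4.6291·e_1 = (-0.8571, 0.2857, -0.8571, -0.1429).
r_{22} = ‖u_2‖ = 1.2536.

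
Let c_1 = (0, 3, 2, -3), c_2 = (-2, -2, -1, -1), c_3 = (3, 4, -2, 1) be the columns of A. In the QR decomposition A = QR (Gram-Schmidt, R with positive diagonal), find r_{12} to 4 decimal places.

r_{12} = -1.0660

c_1 = (0, 3, 2, -3); ‖c_1‖ = 4.6904, so q_1 = (0.0000, 0.6396, 0.4264, -0.6396).
r_{12} = q_1·c_2 = -1.0660.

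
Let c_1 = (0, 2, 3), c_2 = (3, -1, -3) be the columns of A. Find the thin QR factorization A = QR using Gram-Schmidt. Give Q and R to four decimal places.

Q = [[0.0000, 0.9636], [0.5547, 0.2224], [0.8321, -0.1482]], R = [[3.6056, -3.0509], [0.0000, 3.1132]]

c_1 = (0, 2, 3); ‖c_1‖ = 3.6056, so e_1 = (0.0000, 0.5547, 0.8321).
e_1·c_2 = 0.0000·3 + 0.5547·(-1) + 0.8321·(-3) = -3.0509.
u_2 = c_2 + 3.0509·e_1 = (3.0000, 0.6923, -0.4615).
‖u_2‖ = 3.1132, so e_2 = (0.9636, 0.2224, -0.1482).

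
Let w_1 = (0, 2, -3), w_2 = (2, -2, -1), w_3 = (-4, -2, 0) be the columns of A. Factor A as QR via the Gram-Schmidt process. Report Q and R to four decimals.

w_1 = (0, 2, -3); ‖w_1‖ = 3.6056, so e_1 = (0.0000, 0.5547, -0.8321).
e_1·w_2 = 0.0000·2 + 0.5547·(-2) + (-0.8321)·(-1) = -0.2774.
u_2 = w_2 + 0.2774·e_1 = (2.0000, -1.8462, -1.2308).
‖u_2‖ = 2.9872, so e_2 = (0.6695, -0.6180, -0.4120).
e_1·w_3 = 0.0000·(-4) + 0.5547·(-2) + (-0.8321)·0 = -1.1094; e_2·w_3 = 0.6695·(-4) + (-0.6180)·(-2) + (-0.4120)·0 = -1.4421.
u_3 = w_3 + 1.1094·e_1 + 1.4421·e_2 = (-3.0345, -2.2759, -1.5172).
‖u_3‖ = 4.0853, so e_3 = (-0.7428, -0.5571, -0.3714).

Q = [[0.0000, 0.6695, -0.7428], [0.5547, -0.6180, -0.5571], [-0.8321, -0.4120, -0.3714]], R = [[3.6056, -0.2774, -1.1094], [0.0000, 2.9872, -1.4421], [0.0000, 0.0000, 4.0853]]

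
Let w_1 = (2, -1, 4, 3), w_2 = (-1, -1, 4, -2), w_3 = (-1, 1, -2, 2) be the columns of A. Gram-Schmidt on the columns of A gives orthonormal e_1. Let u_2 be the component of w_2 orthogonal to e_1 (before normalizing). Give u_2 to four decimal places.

u_2 = (-1.6000, -0.7000, 2.8000, -2.9000)

w_1 = (2, -1, 4, 3); ‖w_1‖ = 5.4772, so e_1 = (0.3651, -0.1826, 0.7303, 0.5477).
e_1·w_2 = 0.3651·(-1) + (-0.1826)·(-1) + 0.7303·4 + 0.5477·(-2) = 1.6432.
u_2 = w_2 − 1.6432·e_1 = (-1.6000, -0.7000, 2.8000, -2.9000).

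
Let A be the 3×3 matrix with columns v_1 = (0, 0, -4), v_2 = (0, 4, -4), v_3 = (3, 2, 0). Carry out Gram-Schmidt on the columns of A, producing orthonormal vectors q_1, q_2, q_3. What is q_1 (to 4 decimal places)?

v_1 = (0, 0, -4); ‖v_1‖ = 4.0000, so q_1 = (0.0000, 0.0000, -1.0000).

q_1 = (0.0000, 0.0000, -1.0000)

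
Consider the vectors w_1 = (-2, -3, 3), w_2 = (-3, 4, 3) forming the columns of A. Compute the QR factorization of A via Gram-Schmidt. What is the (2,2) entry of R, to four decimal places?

r_{22} = 5.7958

w_1 = (-2, -3, 3); ‖w_1‖ = 4.6904, so e_1 = (-0.4264, -0.6396, 0.6396).
e_1·w_2 = (-0.4264)·(-3) + (-0.6396)·4 + 0.6396·3 = 0.6396.
u_2 = w_2 − 0.6396·e_1 = (-2.7273, 4.4091, 2.5909).
r_{22} = ‖u_2‖ = 5.7958.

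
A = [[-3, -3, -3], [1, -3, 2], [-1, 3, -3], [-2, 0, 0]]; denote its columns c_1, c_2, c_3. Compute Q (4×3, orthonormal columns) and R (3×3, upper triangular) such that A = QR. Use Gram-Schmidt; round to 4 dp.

c_1 = (-3, 1, -1, -2); ‖c_1‖ = 3.8730, so q_1 = (-0.7746, 0.2582, -0.2582, -0.5164).
q_1·c_2 = (-0.7746)·(-3) + 0.2582·(-3) + (-0.2582)·3 + (-0.5164)·0 = 0.7746.
u_2 = c_2 − 0.7746·q_1 = (-2.4000, -3.2000, 3.2000, 0.4000).
‖u_2‖ = 5.1381, so q_2 = (-0.4671, -0.6228, 0.6228, 0.0778).
q_1·c_3 = (-0.7746)·(-3) + 0.2582·2 + (-0.2582)·(-3) + (-0.5164)·0 = 3.6148; q_2·c_3 = (-0.4671)·(-3) + (-0.6228)·2 + 0.6228·(-3) + 0.0778·0 = -1.7127.
u_3 = c_3 − 3.6148·q_1 + 1.7127·q_2 = (-1.0000, 0.0000, -1.0000, 2.0000).
‖u_3‖ = 2.4495, so q_3 = (-0.4082, 0.0000, -0.4082, 0.8165).

Q = [[-0.7746, -0.4671, -0.4082], [0.2582, -0.6228, 0.0000], [-0.2582, 0.6228, -0.4082], [-0.5164, 0.0778, 0.8165]], R = [[3.8730, 0.7746, 3.6148], [0.0000, 5.1381, -1.7127], [0.0000, 0.0000, 2.4495]]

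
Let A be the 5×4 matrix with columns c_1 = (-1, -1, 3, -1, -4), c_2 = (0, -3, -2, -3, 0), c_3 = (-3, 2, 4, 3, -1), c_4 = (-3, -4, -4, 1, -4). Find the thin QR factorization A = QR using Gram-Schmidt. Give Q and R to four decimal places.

Q = [[-0.1890, 0.0000, -0.8864, -0.1844], [-0.1890, -0.6396, -0.2256, -0.1521], [0.5669, -0.4264, 0.1450, -0.6084], [-0.1890, -0.6396, 0.1289, 0.5577], [-0.7559, 0.0000, 0.3546, -0.5116]], R = [[5.2915, 0.0000, 2.6458, 1.8898], [0.0000, 4.6904, -4.9036, 3.6244], [0.0000, 0.0000, 2.8204, 1.6922], [0.0000, 0.0000, 0.0000, 6.1991]]

c_1 = (-1, -1, 3, -1, -4); ‖c_1‖ = 5.2915, so q_1 = (-0.1890, -0.1890, 0.5669, -0.1890, -0.7559).
q_1·c_2 = (-0.1890)·0 + (-0.1890)·(-3) + 0.5669·(-2) + (-0.1890)·(-3) + (-0.7559)·0 = 0.0000.
u_2 = c_2 + 0.0000·q_1 = (0.0000, -3.0000, -2.0000, -3.0000, 0.0000).
‖u_2‖ = 4.6904, so q_2 = (0.0000, -0.6396, -0.4264, -0.6396, 0.0000).
q_1·c_3 = (-0.1890)·(-3) + (-0.1890)·2 + 0.5669·4 + (-0.1890)·3 + (-0.7559)·(-1) = 2.6458; q_2·c_3 = (0.0000)·(-3) + (-0.6396)·2 + (-0.4264)·4 + (-0.6396)·3 + (0.0000)·(-1) = -4.9036.
u_3 = c_3 − 2.6458·q_1 + 4.9036·q_2 = (-2.5000, -0.6364, 0.4091, 0.3636, 1.0000).
‖u_3‖ = 2.8204, so q_3 = (-0.8864, -0.2256, 0.1450, 0.1289, 0.3546).
q_1·c_4 = (-0.1890)·(-3) + (-0.1890)·(-4) + 0.5669·(-4) + (-0.1890)·1 + (-0.7559)·(-4) = 1.8898; q_2·c_4 = (0.0000)·(-3) + (-0.6396)·(-4) + (-0.4264)·(-4) + (-0.6396)·1 + (0.0000)·(-4) = 3.6244; q_3·c_4 = (-0.8864)·(-3) + (-0.2256)·(-4) + 0.1450·(-4) + 0.1289·1 + 0.3546·(-4) = 1.6922.
u_4 = c_4 − 1.8898·q_1 − 3.6244·q_2 − 1.6922·q_3 = (-1.1429, -0.9429, -3.7714, 3.4571, -3.1714).
‖u_4‖ = 6.1991, so q_4 = (-0.1844, -0.1521, -0.6084, 0.5577, -0.5116).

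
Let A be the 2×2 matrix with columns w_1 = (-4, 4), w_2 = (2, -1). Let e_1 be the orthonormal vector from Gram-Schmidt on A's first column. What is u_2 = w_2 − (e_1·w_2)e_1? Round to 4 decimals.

e_1 = w_1/‖w_1‖ = (-4, 4)/5.6569 = (-0.7071, 0.7071).
r_{12} = e_1·w_2 = -2.1213.
u_2 = w_2 + 2.1213·e_1 = (0.5000, 0.5000).

u_2 = (0.5000, 0.5000)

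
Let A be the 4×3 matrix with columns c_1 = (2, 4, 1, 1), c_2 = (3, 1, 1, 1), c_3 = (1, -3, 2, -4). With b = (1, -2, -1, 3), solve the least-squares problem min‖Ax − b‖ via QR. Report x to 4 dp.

c_1 = (2, 4, 1, 1); ‖c_1‖ = 4.6904, so q_1 = (0.4264, 0.8528, 0.2132, 0.2132).
q_1·c_2 = 0.4264·3 + 0.8528·1 + 0.2132·1 + 0.2132·1 = 2.5584.
u_2 = c_2 − 2.5584·q_1 = (1.9091, -1.1818, 0.4545, 0.4545).
‖u_2‖ = 2.3355, so q_2 = (0.8174, -0.5060, 0.1946, 0.1946).
q_1·c_3 = 0.4264·1 + 0.8528·(-3) + 0.2132·2 + 0.2132·(-4) = -2.5584; q_2·c_3 = 0.8174·1 + (-0.5060)·(-3) + 0.1946·2 + 0.1946·(-4) = 1.9462.
u_3 = c_3 + 2.5584·q_1 − 1.9462·q_2 = (0.5000, 0.1667, 2.1667, -3.8333).
‖u_3‖ = 4.4347, so q_3 = (0.1127, 0.0376, 0.4886, -0.8644).
Qᵀb = (-0.8528, 2.2187, -3.0442).
Back-substitute: x_3 = -3.0442/4.4347 = -0.6864.
x_2 = (2.2187 − 1.9462·(-0.6864))/2.3355 = 1.5220.
x_1 = (-0.8528 − 2.5584·1.5220 + 2.5584·(-0.6864))/4.6904 = -1.3864.

x = (-1.3864, 1.5220, -0.6864)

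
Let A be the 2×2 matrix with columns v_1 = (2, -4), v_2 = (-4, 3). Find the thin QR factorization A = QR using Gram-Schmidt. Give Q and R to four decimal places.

Q = [[0.4472, -0.8944], [-0.8944, -0.4472]], R = [[4.4721, -4.4721], [0.0000, 2.2361]]

v_1 = (2, -4); ‖v_1‖ = 4.4721, so e_1 = (0.4472, -0.8944).
e_1·v_2 = 0.4472·(-4) + (-0.8944)·3 = -4.4721.
u_2 = v_2 + 4.4721·e_1 = (-2.0000, -1.0000).
‖u_2‖ = 2.2361, so e_2 = (-0.8944, -0.4472).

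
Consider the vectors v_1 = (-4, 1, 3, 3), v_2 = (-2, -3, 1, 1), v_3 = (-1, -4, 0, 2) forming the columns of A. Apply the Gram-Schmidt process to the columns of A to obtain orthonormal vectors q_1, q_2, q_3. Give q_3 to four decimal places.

q_3 = (0.3607, -0.0721, -0.3547, 0.8596)

v_1 = (-4, 1, 3, 3); ‖v_1‖ = 5.9161, so q_1 = (-0.6761, 0.1690, 0.5071, 0.5071).
q_1·v_2 = (-0.6761)·(-2) + 0.1690·(-3) + 0.5071·1 + 0.5071·1 = 1.8593.
u_2 = v_2 − 1.8593·q_1 = (-0.7429, -3.3143, 0.0571, 0.0571).
‖u_2‖ = 3.3975, so q_2 = (-0.2186, -0.9755, 0.0168, 0.0168).
q_1·v_3 = (-0.6761)·(-1) + 0.1690·(-4) + 0.5071·0 + 0.5071·2 = 1.0142; q_2·v_3 = (-0.2186)·(-1) + (-0.9755)·(-4) + 0.0168·0 + 0.0168·2 = 4.1543.
u_3 = v_3 − 1.0142·q_1 − 4.1543·q_2 = (0.5941, -0.1188, -0.5842, 1.4158).
‖u_3‖ = 1.6471, so q_3 = (0.3607, -0.0721, -0.3547, 0.8596).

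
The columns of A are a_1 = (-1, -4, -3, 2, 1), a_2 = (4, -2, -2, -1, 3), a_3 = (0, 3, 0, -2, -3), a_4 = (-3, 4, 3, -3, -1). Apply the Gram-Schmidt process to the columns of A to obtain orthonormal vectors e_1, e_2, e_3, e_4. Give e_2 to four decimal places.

a_1 = (-1, -4, -3, 2, 1); ‖a_1‖ = 5.5678, so e_1 = (-0.1796, -0.7184, -0.5388, 0.3592, 0.1796).
e_1·a_2 = (-0.1796)·4 + (-0.7184)·(-2) + (-0.5388)·(-2) + 0.3592·(-1) + 0.1796·3 = 1.9757.
u_2 = a_2 − 1.9757·e_1 = (4.3548, -0.5806, -0.9355, -1.7097, 2.6452).
‖u_2‖ = 5.4861, so e_2 = (0.7938, -0.1058, -0.1705, -0.3116, 0.4822).

e_2 = (0.7938, -0.1058, -0.1705, -0.3116, 0.4822)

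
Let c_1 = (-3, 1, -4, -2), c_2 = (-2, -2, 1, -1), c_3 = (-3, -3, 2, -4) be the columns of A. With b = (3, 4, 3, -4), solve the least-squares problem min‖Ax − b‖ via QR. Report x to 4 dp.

x = (-0.4700, -5.3400, 2.6300)

c_1 = (-3, 1, -4, -2); ‖c_1‖ = 5.4772, so q_1 = (-0.5477, 0.1826, -0.7303, -0.3651).
q_1·c_2 = (-0.5477)·(-2) + 0.1826·(-2) + (-0.7303)·1 + (-0.3651)·(-1) = 0.3651.
u_2 = c_2 − 0.3651·q_1 = (-1.8000, -2.0667, 1.2667, -0.8667).
‖u_2‖ = 3.1411, so q_2 = (-0.5730, -0.6579, 0.4033, -0.2759).
q_1·c_3 = (-0.5477)·(-3) + 0.1826·(-3) + (-0.7303)·2 + (-0.3651)·(-4) = 1.0954; q_2·c_3 = (-0.5730)·(-3) + (-0.6579)·(-3) + 0.4033·2 + (-0.2759)·(-4) = 5.6031.
u_3 = c_3 − 1.0954·q_1 − 5.6031·q_2 = (0.8108, 0.4865, 0.5405, -2.0541).
‖u_3‖ = 2.3250, so q_3 = (0.3487, 0.2092, 0.2325, -0.8835).
Qᵀb = (-1.6432, -2.0375, 6.1146).
Back-substitute: x_3 = 6.1146/2.3250 = 2.6300.
x_2 = (-2.0375 − 5.6031·2.6300)/3.1411 = -5.3400.
x_1 = (-1.6432 − 0.3651·(-5.3400) − 1.0954·2.6300)/5.4772 = -0.4700.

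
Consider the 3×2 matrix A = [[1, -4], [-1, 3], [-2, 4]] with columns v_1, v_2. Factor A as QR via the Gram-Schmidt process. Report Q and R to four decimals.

v_1 = (1, -1, -2); ‖v_1‖ = 2.4495, so e_1 = (0.4082, -0.4082, -0.8165).
e_1·v_2 = 0.4082·(-4) + (-0.4082)·3 + (-0.8165)·4 = -6.1237.
u_2 = v_2 + 6.1237·e_1 = (-1.5000, 0.5000, -1.0000).
‖u_2‖ = 1.8708, so e_2 = (-0.8018, 0.2673, -0.5345).

Q = [[0.4082, -0.8018], [-0.4082, 0.2673], [-0.8165, -0.5345]], R = [[2.4495, -6.1237], [0.0000, 1.8708]]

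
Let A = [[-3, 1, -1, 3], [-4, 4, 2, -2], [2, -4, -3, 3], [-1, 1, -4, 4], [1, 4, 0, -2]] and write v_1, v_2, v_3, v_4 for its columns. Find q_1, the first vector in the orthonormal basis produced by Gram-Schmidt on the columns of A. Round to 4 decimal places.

q_1 = (-0.5388, -0.7184, 0.3592, -0.1796, 0.1796)

v_1 = (-3, -4, 2, -1, 1); ‖v_1‖ = 5.5678, so q_1 = (-0.5388, -0.7184, 0.3592, -0.1796, 0.1796).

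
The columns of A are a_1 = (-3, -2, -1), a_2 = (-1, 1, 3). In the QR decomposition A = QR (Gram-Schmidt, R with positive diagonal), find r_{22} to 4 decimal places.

r_{22} = 3.2733

a_1 = (-3, -2, -1); ‖a_1‖ = 3.7417, so e_1 = (-0.8018, -0.5345, -0.2673).
e_1·a_2 = (-0.8018)·(-1) + (-0.5345)·1 + (-0.2673)·3 = -0.5345.
u_2 = a_2 + 0.5345·e_1 = (-1.4286, 0.7143, 2.8571).
r_{22} = ‖u_2‖ = 3.2733.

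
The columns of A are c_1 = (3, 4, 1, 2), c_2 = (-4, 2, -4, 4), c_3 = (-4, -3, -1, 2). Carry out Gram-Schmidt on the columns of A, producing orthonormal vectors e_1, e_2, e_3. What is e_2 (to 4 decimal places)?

e_2 = (-0.5547, 0.2774, -0.5547, 0.5547)

c_1 = (3, 4, 1, 2); ‖c_1‖ = 5.4772, so e_1 = (0.5477, 0.7303, 0.1826, 0.3651).
e_1·c_2 = 0.5477·(-4) + 0.7303·2 + 0.1826·(-4) + 0.3651·4 = 0.0000.
u_2 = c_2 + 0.0000·e_1 = (-4.0000, 2.0000, -4.0000, 4.0000).
‖u_2‖ = 7.2111, so e_2 = (-0.5547, 0.2774, -0.5547, 0.5547).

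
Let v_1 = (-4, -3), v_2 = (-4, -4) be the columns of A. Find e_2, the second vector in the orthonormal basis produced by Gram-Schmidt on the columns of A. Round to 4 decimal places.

v_1 = (-4, -3); ‖v_1‖ = 5.0000, so e_1 = (-0.8000, -0.6000).
e_1·v_2 = (-0.8000)·(-4) + (-0.6000)·(-4) = 5.6000.
u_2 = v_2 − 5.6000·e_1 = (0.4800, -0.6400).
‖u_2‖ = 0.8000, so e_2 = (0.6000, -0.8000).

e_2 = (0.6000, -0.8000)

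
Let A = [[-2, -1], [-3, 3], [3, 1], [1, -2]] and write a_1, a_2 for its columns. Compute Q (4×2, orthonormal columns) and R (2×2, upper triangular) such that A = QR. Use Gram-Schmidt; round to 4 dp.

Q = [[-0.4170, -0.4152], [-0.6255, 0.6050], [0.6255, 0.4863], [0.2085, -0.4745]], R = [[4.7958, -1.2511], [0.0000, 3.6653]]

a_1 = (-2, -3, 3, 1); ‖a_1‖ = 4.7958, so q_1 = (-0.4170, -0.6255, 0.6255, 0.2085).
q_1·a_2 = (-0.4170)·(-1) + (-0.6255)·3 + 0.6255·1 + 0.2085·(-2) = -1.2511.
u_2 = a_2 + 1.2511·q_1 = (-1.5217, 2.2174, 1.7826, -1.7391).
‖u_2‖ = 3.6653, so q_2 = (-0.4152, 0.6050, 0.4863, -0.4745).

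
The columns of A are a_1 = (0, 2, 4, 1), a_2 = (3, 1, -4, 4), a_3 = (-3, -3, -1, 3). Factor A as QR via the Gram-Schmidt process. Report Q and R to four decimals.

q_1 = a_1/‖a_1‖ = (0, 2, 4, 1)/4.5826 = (0.0000, 0.4364, 0.8729, 0.2182).
r_{12} = q_1·a_2 = -2.1822.
u_2 = a_2 + 2.1822·q_1 = (3.0000, 1.9524, -2.0952, 4.4762).
‖u_2‖ = 6.1023, so q_2 = (0.4916, 0.3199, -0.3434, 0.7335).
r_{13} = q_1·a_3 = -1.5275; r_{23} = q_2·a_3 = 0.1092.
u_3 = a_3 + 1.5275·q_1 − 0.1092·q_2 = (-3.0537, -2.3683, 0.3708, 3.2532).
‖u_3‖ = 5.0650, so q_3 = (-0.6029, -0.4676, 0.0732, 0.6423).

Q = [[0.0000, 0.4916, -0.6029], [0.4364, 0.3199, -0.4676], [0.8729, -0.3434, 0.0732], [0.2182, 0.7335, 0.6423]], R = [[4.5826, -2.1822, -1.5275], [0.0000, 6.1023, 0.1092], [0.0000, 0.0000, 5.0650]]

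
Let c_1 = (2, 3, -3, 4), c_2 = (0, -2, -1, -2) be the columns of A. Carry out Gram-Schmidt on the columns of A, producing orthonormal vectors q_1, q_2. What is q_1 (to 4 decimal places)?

q_1 = (0.3244, 0.4867, -0.4867, 0.6489)

c_1 = (2, 3, -3, 4); ‖c_1‖ = 6.1644, so q_1 = (0.3244, 0.4867, -0.4867, 0.6489).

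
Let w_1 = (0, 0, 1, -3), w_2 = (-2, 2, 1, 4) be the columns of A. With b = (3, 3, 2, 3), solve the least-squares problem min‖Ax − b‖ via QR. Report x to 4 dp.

x = (-0.1628, 0.4884)

w_1 = (0, 0, 1, -3); ‖w_1‖ = 3.1623, so e_1 = (0.0000, 0.0000, 0.3162, -0.9487).
e_1·w_2 = 0.0000·(-2) + 0.0000·2 + 0.3162·1 + (-0.9487)·4 = -3.4785.
u_2 = w_2 + 3.4785·e_1 = (-2.0000, 2.0000, 2.1000, 0.7000).
‖u_2‖ = 3.5917, so e_2 = (-0.5568, 0.5568, 0.5847, 0.1949).
Qᵀb = (-2.2136, 1.7541).
Back-substitute: x_2 = 1.7541/3.5917 = 0.4884.
x_1 = (-2.2136 + 3.4785·0.4884)/3.1623 = -0.1628.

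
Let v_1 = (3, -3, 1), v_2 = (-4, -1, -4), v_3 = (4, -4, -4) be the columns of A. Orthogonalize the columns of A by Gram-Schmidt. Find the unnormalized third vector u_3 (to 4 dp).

u_3 = (2.2707, 1.3974, -2.6201)

v_1 = (3, -3, 1); ‖v_1‖ = 4.3589, so e_1 = (0.6882, -0.6882, 0.2294).
e_1·v_2 = 0.6882·(-4) + (-0.6882)·(-1) + 0.2294·(-4) = -2.9824.
u_2 = v_2 + 2.9824·e_1 = (-1.9474, -3.0526, -3.3158).
‖u_2‖ = 4.9097, so e_2 = (-0.3966, -0.6218, -0.6754).
e_1·v_3 = 0.6882·4 + (-0.6882)·(-4) + 0.2294·(-4) = 4.5883; e_2·v_3 = (-0.3966)·4 + (-0.6218)·(-4) + (-0.6754)·(-4) = 3.6019.
u_3 = v_3 − 4.5883·e_1 − 3.6019·e_2 = (2.2707, 1.3974, -2.6201).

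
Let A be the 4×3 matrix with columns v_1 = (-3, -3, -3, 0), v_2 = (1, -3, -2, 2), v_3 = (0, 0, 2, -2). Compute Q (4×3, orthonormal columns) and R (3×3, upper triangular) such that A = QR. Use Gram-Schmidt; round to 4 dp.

Q = [[-0.5774, 0.6556, 0.1502], [-0.5774, -0.4683, -0.6508], [-0.5774, -0.1873, 0.5006], [0.0000, 0.5620, -0.5507]], R = [[5.1962, 2.3094, -1.1547], [0.0000, 3.5590, -1.4985], [0.0000, 0.0000, 2.1026]]

v_1 = (-3, -3, -3, 0); ‖v_1‖ = 5.1962, so e_1 = (-0.5774, -0.5774, -0.5774, 0.0000).
e_1·v_2 = (-0.5774)·1 + (-0.5774)·(-3) + (-0.5774)·(-2) + 0.0000·2 = 2.3094.
u_2 = v_2 − 2.3094·e_1 = (2.3333, -1.6667, -0.6667, 2.0000).
‖u_2‖ = 3.5590, so e_2 = (0.6556, -0.4683, -0.1873, 0.5620).
e_1·v_3 = (-0.5774)·0 + (-0.5774)·0 + (-0.5774)·2 + 0.0000·(-2) = -1.1547; e_2·v_3 = 0.6556·0 + (-0.4683)·0 + (-0.1873)·2 + 0.5620·(-2) = -1.4985.
u_3 = v_3 + 1.1547·e_1 + 1.4985·e_2 = (0.3158, -1.3684, 1.0526, -1.1579).
‖u_3‖ = 2.1026, so e_3 = (0.1502, -0.6508, 0.5006, -0.5507).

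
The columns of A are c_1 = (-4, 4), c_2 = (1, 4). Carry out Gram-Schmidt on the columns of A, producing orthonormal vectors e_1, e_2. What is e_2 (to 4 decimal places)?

e_1 = c_1/‖c_1‖ = (-4, 4)/5.6569 = (-0.7071, 0.7071).
r_{12} = e_1·c_2 = 2.1213.
u_2 = c_2 − 2.1213·e_1 = (2.5000, 2.5000).
‖u_2‖ = 3.5355, so e_2 = (0.7071, 0.7071).

e_2 = (0.7071, 0.7071)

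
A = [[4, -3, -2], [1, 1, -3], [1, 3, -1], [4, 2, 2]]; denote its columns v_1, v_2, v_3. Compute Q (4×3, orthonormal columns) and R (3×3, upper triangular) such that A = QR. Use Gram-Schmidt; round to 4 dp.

v_1 = (4, 1, 1, 4); ‖v_1‖ = 5.8310, so q_1 = (0.6860, 0.1715, 0.1715, 0.6860).
q_1·v_2 = 0.6860·(-3) + 0.1715·1 + 0.1715·3 + 0.6860·2 = 0.0000.
u_2 = v_2 + 0.0000·q_1 = (-3.0000, 1.0000, 3.0000, 2.0000).
‖u_2‖ = 4.7958, so q_2 = (-0.6255, 0.2085, 0.6255, 0.4170).
q_1·v_3 = 0.6860·(-2) + 0.1715·(-3) + 0.1715·(-1) + 0.6860·2 = -0.6860; q_2·v_3 = (-0.6255)·(-2) + 0.2085·(-3) + 0.6255·(-1) + 0.4170·2 = 0.8341.
u_3 = v_3 + 0.6860·q_1 − 0.8341·q_2 = (-1.0077, -3.0563, -1.4041, 2.1228).
‖u_3‖ = 4.1029, so q_3 = (-0.2456, -0.7449, -0.3422, 0.5174).

Q = [[0.6860, -0.6255, -0.2456], [0.1715, 0.2085, -0.7449], [0.1715, 0.6255, -0.3422], [0.6860, 0.4170, 0.5174]], R = [[5.8310, 0.0000, -0.6860], [0.0000, 4.7958, 0.8341], [0.0000, 0.0000, 4.1029]]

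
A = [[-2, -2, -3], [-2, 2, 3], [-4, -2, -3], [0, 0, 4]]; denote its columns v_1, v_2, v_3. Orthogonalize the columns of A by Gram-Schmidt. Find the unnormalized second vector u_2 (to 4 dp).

v_1 = (-2, -2, -4, 0); ‖v_1‖ = 4.8990, so q_1 = (-0.4082, -0.4082, -0.8165, 0.0000).
q_1·v_2 = (-0.4082)·(-2) + (-0.4082)·2 + (-0.8165)·(-2) + 0.0000·0 = 1.6330.
u_2 = v_2 − 1.6330·q_1 = (-1.3333, 2.6667, -0.6667, 0.0000).

u_2 = (-1.3333, 2.6667, -0.6667, 0.0000)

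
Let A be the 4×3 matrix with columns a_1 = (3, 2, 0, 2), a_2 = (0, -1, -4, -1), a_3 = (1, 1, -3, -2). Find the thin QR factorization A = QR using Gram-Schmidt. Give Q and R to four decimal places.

a_1 = (3, 2, 0, 2); ‖a_1‖ = 4.1231, so e_1 = (0.7276, 0.4851, 0.0000, 0.4851).
e_1·a_2 = 0.7276·0 + 0.4851·(-1) + 0.0000·(-4) + 0.4851·(-1) = -0.9701.
u_2 = a_2 + 0.9701·e_1 = (0.7059, -0.5294, -4.0000, -0.5294).
‖u_2‖ = 4.1302, so e_2 = (0.1709, -0.1282, -0.9685, -0.1282).
e_1·a_3 = 0.7276·1 + 0.4851·1 + 0.0000·(-3) + 0.4851·(-2) = 0.2425; e_2·a_3 = 0.1709·1 + (-0.1282)·1 + (-0.9685)·(-3) + (-0.1282)·(-2) = 3.2045.
u_3 = a_3 − 0.2425·e_1 − 3.2045·e_2 = (0.2759, 1.2931, 0.1034, -1.7069).
‖u_3‖ = 2.1616, so e_3 = (0.1276, 0.5982, 0.0479, -0.7897).

Q = [[0.7276, 0.1709, 0.1276], [0.4851, -0.1282, 0.5982], [0.0000, -0.9685, 0.0479], [0.4851, -0.1282, -0.7897]], R = [[4.1231, -0.9701, 0.2425], [0.0000, 4.1302, 3.2045], [0.0000, 0.0000, 2.1616]]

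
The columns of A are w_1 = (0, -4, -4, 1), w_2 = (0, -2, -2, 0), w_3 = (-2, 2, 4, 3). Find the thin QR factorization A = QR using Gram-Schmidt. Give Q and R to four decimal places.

Q = [[0.0000, 0.0000, -0.8165], [-0.6963, -0.1231, -0.4082], [-0.6963, -0.1231, 0.4082], [0.1741, -0.9847, 0.0000]], R = [[5.7446, 2.7852, -3.6556], [0.0000, 0.4924, -3.6927], [0.0000, 0.0000, 2.4495]]

w_1 = (0, -4, -4, 1); ‖w_1‖ = 5.7446, so e_1 = (0.0000, -0.6963, -0.6963, 0.1741).
e_1·w_2 = 0.0000·0 + (-0.6963)·(-2) + (-0.6963)·(-2) + 0.1741·0 = 2.7852.
u_2 = w_2 − 2.7852·e_1 = (0.0000, -0.0606, -0.0606, -0.4848).
‖u_2‖ = 0.4924, so e_2 = (0.0000, -0.1231, -0.1231, -0.9847).
e_1·w_3 = 0.0000·(-2) + (-0.6963)·2 + (-0.6963)·4 + 0.1741·3 = -3.6556; e_2·w_3 = 0.0000·(-2) + (-0.1231)·2 + (-0.1231)·4 + (-0.9847)·3 = -3.6927.
u_3 = w_3 + 3.6556·e_1 + 3.6927·e_2 = (-2.0000, -1.0000, 1.0000, 0.0000).
‖u_3‖ = 2.4495, so e_3 = (-0.8165, -0.4082, 0.4082, 0.0000).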